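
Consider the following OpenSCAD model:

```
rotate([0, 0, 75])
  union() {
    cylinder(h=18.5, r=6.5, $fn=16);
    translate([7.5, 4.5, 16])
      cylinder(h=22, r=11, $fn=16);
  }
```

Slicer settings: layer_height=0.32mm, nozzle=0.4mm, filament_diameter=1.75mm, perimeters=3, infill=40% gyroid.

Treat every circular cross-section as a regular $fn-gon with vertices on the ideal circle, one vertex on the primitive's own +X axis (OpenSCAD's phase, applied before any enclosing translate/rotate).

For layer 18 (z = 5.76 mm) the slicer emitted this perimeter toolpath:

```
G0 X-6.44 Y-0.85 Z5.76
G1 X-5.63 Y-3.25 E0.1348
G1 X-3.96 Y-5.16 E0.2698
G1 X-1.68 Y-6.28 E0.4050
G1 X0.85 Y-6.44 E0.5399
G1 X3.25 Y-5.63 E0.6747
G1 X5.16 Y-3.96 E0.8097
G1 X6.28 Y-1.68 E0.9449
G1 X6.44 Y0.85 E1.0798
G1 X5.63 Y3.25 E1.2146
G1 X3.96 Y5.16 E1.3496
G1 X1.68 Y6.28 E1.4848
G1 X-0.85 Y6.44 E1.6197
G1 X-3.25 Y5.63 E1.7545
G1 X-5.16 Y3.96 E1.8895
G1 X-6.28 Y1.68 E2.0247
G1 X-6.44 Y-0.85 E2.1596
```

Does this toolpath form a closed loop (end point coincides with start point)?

Start point (G0): (-6.44, -0.85). End point (last G1): the path returns to the start — closed.

yes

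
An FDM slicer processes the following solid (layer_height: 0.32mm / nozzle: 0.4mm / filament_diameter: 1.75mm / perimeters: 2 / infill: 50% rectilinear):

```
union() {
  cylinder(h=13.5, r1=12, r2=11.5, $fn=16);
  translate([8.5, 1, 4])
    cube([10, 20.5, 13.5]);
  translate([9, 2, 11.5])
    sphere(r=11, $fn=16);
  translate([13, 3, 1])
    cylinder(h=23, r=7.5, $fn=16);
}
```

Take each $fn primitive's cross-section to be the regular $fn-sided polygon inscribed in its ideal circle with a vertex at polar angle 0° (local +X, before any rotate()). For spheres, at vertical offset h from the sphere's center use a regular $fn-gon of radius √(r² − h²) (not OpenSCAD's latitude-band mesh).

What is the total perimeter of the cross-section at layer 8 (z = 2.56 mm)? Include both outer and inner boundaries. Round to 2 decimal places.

At z = 2.56 mm: the cone contributes a regular 16-gon of circumradius 11.905 (interpolated between r1=12 and r2=11.5 at t=0.190) (perimeter = 2·16·11.905·sin(180°/16) = 74.32 mm); the cube at (8.5, 1) is not intersected at this z (z outside [4, 17.5]); the r=11 sphere at (9, 2) contributes a regular 16-gon of circumradius √(11²−8.94²) = 6.409 (perimeter = 2·16·6.409·sin(180°/16) = 40.01 mm); the cylinder at (13, 3): section is a regular 16-gon, circumradius r=7.5 (perimeter = 2·16·7.500·sin(180°/16) = 46.82 mm); Combining (union): the regions partially overlap (shared area 178.72 mm²), so the edge portions inside another operand are dropped and the merged outline is re-measured after clipping — boundary = 91.18 mm. Overall, the cross-section is a single solid region. Total boundary length (outer) = 91.18 mm.

91.18 mm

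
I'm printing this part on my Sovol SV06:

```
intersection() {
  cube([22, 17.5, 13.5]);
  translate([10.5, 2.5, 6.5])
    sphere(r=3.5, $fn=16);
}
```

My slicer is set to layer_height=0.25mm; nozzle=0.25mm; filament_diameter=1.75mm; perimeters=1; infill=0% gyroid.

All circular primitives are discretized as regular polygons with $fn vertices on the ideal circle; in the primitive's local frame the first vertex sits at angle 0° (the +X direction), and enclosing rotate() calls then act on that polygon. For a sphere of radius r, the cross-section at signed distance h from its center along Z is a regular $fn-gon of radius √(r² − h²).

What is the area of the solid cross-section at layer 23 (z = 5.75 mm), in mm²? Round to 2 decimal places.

At z = 5.75 mm: the cube is present — its section is the full 22×17.5 rectangle (area 385.00 mm²); the r=3.5 sphere at (10.5, 2.5) contributes a regular 16-gon of circumradius √(3.5²−0.75²) = 3.419 (area = (16/2)·3.419²·sin(360°/16) = 35.78 mm²); Taking the intersection: the r=3.5 sphere at (10.5, 2.5) partially overlaps the 22×17.5 cube; clipping to the common part keeps 33.07 mm² — area = 33.07 mm². Overall, the cross-section is a single solid region. Net area = 33.07 mm².

33.07 mm²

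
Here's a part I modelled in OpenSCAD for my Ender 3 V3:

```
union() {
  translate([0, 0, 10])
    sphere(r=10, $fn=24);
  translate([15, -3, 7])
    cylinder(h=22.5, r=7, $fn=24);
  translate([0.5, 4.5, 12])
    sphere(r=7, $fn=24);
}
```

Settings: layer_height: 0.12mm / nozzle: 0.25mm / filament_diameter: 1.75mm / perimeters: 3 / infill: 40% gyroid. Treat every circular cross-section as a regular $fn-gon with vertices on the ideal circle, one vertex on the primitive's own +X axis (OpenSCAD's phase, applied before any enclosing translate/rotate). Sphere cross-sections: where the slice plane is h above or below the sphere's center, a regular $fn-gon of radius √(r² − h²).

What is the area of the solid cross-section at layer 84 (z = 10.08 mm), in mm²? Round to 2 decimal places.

At z = 10.08 mm: the r=10 sphere slices to a regular 24-gon of circumradius 10.000 (√(r²−h²) with h=0.08 from center) (area = (24/2)·10.000²·sin(360°/24) = 310.56 mm²); the r=7 cylinder at (15, -3) gives a regular 24-gon of circumradius 7 (constant along its height) (area = (24/2)·7.000²·sin(360°/24) = 152.19 mm²); the r=7 sphere at (0.5, 4.5) contributes a regular 24-gon of circumradius √(7²−1.92²) = 6.732 (area = (24/2)·6.732²·sin(360°/24) = 140.74 mm²); Merging all regions: the regions partially overlap — summed areas 603.48 mm² minus the doubly-counted overlap 137.85 mm² gives 465.64 mm² — area = 465.64 mm². Overall, the cross-section is a single solid region. Net area = 465.64 mm².

465.64 mm²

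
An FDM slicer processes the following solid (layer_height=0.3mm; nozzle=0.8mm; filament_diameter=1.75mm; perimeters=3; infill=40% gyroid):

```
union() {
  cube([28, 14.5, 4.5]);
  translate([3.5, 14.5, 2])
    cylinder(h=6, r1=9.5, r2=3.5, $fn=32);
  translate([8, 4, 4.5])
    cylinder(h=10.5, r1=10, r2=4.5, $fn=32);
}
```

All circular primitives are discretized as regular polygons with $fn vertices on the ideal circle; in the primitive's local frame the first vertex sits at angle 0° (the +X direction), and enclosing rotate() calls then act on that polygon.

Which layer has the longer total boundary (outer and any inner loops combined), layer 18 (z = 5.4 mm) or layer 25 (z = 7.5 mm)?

Layer 18 (z = 5.4): the cube is not intersected at this z (z outside [0, 4.5]); the cone at (3.5, 14.5): at t=0.567 of its height the radius interpolates to r₁+(r₂−r₁)t = 6.100, giving a regular 32-gon of that circumradius (perimeter = 2·32·6.100·sin(180°/32) = 38.27 mm); the cone at (8, 4) contributes a regular 32-gon of circumradius 9.529 (interpolated between r1=10 and r2=4.5 at t=0.086) (perimeter = 2·32·9.529·sin(180°/32) = 59.77 mm); Taking the union: the regions partially overlap (shared area 29.14 mm²), so the edge portions inside another operand are dropped and the merged outline is re-measured after clipping — boundary = 75.37 mm. So its perimeter = 75.37 mm. Layer 25 (z = 7.5): the cube is absent (z outside [0, 4.5]); the cone at (3.5, 14.5) contributes a regular 32-gon of circumradius 4.000 (interpolated between r1=9.5 and r2=3.5 at t=0.917) (perimeter = 2·32·4.000·sin(180°/32) = 25.09 mm); the cone at (8, 4): at t=0.286 of its height the radius interpolates to r₁+(r₂−r₁)t = 8.429, giving a regular 32-gon of that circumradius (perimeter = 2·32·8.429·sin(180°/32) = 52.87 mm); Merging all regions: the regions partially overlap (shared area 2.89 mm²), so the edge portions inside another operand are dropped and the merged outline is re-measured after clipping — boundary = 68.80 mm. So its perimeter = 68.80 mm. Layer 18 is larger (75.37 vs 68.80 mm).

layer 18 (z = 5.4 mm)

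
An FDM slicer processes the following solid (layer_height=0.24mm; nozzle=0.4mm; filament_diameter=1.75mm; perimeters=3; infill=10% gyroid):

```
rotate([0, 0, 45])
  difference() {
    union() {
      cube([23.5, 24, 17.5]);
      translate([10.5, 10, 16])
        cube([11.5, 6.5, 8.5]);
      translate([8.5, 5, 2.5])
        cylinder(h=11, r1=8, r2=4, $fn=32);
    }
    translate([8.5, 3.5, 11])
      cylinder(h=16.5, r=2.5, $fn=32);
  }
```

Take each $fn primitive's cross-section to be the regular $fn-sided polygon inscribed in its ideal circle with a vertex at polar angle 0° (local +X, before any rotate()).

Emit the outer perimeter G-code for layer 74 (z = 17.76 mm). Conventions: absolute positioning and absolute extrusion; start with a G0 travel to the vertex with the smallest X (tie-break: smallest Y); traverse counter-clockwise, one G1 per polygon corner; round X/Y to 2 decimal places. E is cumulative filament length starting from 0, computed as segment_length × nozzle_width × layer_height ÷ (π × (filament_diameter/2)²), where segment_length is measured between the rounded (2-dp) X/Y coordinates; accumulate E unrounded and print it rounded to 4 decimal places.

At z = 17.76 mm: the cube does not reach this height (z outside [0, 17.5]); the cube at (10.5, 10) is present — its section is the full 11.5×6.5 rectangle; the cone at (8.5, 5) is absent (z outside [2.5, 13.5]); Taking the union: only the 11.5×6.5 cube at (10.5, 10) is present, so the union is just that shape — 1 connected region; the r=2.5 cylinder at (8.5, 3.5) gives a regular 32-gon of circumradius 2.5 (constant along its height); Taking the first minus the rest: starting from the result so far, the r=2.5 cylinder at (8.5, 3.5) misses the remaining region (no effect) — 1 connected region; (whole slice rotated 45° about Z — lengths, areas and connectivity unchanged). The outline is a single polygon with 4 vertices. Extrusion per mm of travel: 0.4 × 0.24 / (π × 0.875²) = 0.039912. Accumulating E over each segment gives final E = 1.4365.

G0 X-4.24 Y19.09 Z17.76
G1 X0.35 Y14.50 E0.2591
G1 X8.49 Y22.63 E0.7183
G1 X3.89 Y27.22 E0.9776
G1 X-4.24 Y19.09 E1.4365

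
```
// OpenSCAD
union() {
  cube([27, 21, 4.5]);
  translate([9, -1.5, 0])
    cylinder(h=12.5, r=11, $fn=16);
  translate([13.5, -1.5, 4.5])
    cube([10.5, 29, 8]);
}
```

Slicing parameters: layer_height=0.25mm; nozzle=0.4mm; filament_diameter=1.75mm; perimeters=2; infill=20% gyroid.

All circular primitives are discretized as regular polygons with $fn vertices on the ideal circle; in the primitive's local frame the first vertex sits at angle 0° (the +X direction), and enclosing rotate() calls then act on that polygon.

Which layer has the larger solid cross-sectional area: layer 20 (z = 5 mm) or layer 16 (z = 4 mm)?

Layer 20 (z = 5): the cube is not intersected at this z (z outside [0, 4.5]); the r=11 cylinder at (9, -1.5) contributes a regular 16-gon of circumradius 11 (area = (16/2)·11.000²·sin(360°/16) = 370.44 mm²); the cube at (13.5, -1.5) (footprint 10.5×29) is included at this height (area 304.50 mm²); Taking the union: the regions partially overlap — summed areas 674.94 mm² minus the doubly-counted overlap 45.14 mm² gives 629.79 mm² — area = 629.79 mm². So its area = 629.79 mm². Layer 16 (z = 4): the cube is present — its section is the full 27×21 rectangle (area 567.00 mm²); the r=11 cylinder at (9, -1.5) contributes a regular 16-gon of circumradius 11 (area = (16/2)·11.000²·sin(360°/16) = 370.44 mm²); the cube at (13.5, -1.5) is not intersected at this z (z outside [4.5, 12.5]); Taking the union: the regions partially overlap — summed areas 937.44 mm² minus the doubly-counted overlap 147.77 mm² gives 789.66 mm² — area = 789.66 mm². So its area = 789.66 mm². Layer 16 is larger (789.66 vs 629.79 mm²).

layer 16 (z = 4 mm)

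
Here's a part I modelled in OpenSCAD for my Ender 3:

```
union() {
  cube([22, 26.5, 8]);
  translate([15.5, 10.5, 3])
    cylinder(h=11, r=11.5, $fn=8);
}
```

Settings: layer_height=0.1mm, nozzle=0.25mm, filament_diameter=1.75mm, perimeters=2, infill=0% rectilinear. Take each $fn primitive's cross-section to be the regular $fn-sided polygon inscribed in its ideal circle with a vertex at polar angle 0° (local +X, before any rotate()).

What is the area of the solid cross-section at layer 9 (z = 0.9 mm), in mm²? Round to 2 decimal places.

At z = 0.9 mm: the cube is present — its section is the full 22×26.5 rectangle (area 583.00 mm²); the cylinder at (15.5, 10.5) is not intersected at this z (z outside [3, 14]); Combining (union): only the 22×26.5 cube is present, so the union is just that shape — area = 583.00 mm². Overall, the cross-section is a single solid region. Net area = 583.00 mm².

583.00 mm²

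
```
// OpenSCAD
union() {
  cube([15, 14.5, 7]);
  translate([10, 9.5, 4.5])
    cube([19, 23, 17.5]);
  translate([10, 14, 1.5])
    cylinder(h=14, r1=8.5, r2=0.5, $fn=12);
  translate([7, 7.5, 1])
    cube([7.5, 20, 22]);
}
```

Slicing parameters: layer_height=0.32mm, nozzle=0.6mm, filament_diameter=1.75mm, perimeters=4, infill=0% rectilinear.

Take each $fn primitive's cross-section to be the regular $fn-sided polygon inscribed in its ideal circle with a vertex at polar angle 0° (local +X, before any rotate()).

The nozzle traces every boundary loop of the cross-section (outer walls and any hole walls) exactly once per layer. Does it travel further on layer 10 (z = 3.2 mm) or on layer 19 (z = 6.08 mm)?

Layer 10 (z = 3.2): the cube is present — its section is the full 15×14.5 rectangle (perimeter 59.00 mm); the cube at (10, 9.5) does not reach this height (z outside [4.5, 22]); the cone at (10, 14) (r1=8.5→r2=0.5) has section circumradius 7.529 here — a regular 12-gon (perimeter = 2·12·7.529·sin(180°/12) = 46.76 mm); the cube at (7, 7.5) is present — its section is the full 7.5×20 rectangle (perimeter 55.00 mm); Combining (union): the regions partially overlap (shared area 183.57 mm²), so the edge portions inside another operand are dropped and the merged outline is re-measured after clipping — boundary = 83.68 mm. So its perimeter = 83.68 mm. Layer 19 (z = 6.08): the cube is present — its section is the full 15×14.5 rectangle (perimeter 59.00 mm); the cube at (10, 9.5) (footprint 19×23) is included at this height (perimeter 84.00 mm); the cone at (10, 14) (r1=8.5→r2=0.5) has section circumradius 5.883 here — a regular 12-gon (perimeter = 2·12·5.883·sin(180°/12) = 36.54 mm); the cube at (7, 7.5) (footprint 7.5×20) is included at this height (perimeter 55.00 mm); Combining (union): the regions partially overlap (shared area 231.72 mm²), so the edge portions inside another operand are dropped and the merged outline is re-measured after clipping — boundary = 121.20 mm. So its perimeter = 121.20 mm. Layer 19 is larger (121.20 vs 83.68 mm).

layer 19 (z = 6.08 mm)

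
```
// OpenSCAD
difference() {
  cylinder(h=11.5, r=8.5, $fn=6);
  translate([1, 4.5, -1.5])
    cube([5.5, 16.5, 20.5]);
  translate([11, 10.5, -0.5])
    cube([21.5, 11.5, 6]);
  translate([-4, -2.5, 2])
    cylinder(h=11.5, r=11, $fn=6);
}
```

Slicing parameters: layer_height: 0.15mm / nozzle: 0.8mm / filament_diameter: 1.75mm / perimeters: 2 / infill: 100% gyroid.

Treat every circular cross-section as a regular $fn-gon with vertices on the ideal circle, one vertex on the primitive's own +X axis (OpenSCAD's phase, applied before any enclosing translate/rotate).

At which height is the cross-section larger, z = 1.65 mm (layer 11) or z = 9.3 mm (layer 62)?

Layer 11 (z = 1.65): the cylinder: section is a regular 6-gon, circumradius r=8.5 (area = (6/2)·8.500²·sin(360°/6) = 187.71 mm²); the cube at (1, 4.5) is present — its section is the full 5.5×16.5 rectangle (area 90.75 mm²); the cube at (11, 10.5) (footprint 21.5×11.5) is included at this height (area 247.25 mm²); the cylinder at (-4, -2.5) is absent (z outside [2, 13.5]); Subtracting the remaining from the first: starting from the r=8.5 cylinder (187.71 mm²), the 5.5×16.5 cube at (1, 4.5) partially overlaps it — only the 11.66 mm² overlap (of its 90.75 mm²) is removed, clipping the outline; the 21.5×11.5 cube at (11, 10.5) misses the remaining region (no effect) — area = 176.05 mm². So its area = 176.05 mm². Layer 62 (z = 9.3): the r=8.5 cylinder gives a regular 6-gon of circumradius 8.5 (constant along its height) (area = (6/2)·8.500²·sin(360°/6) = 187.71 mm²); the cube at (1, 4.5) is present — its section is the full 5.5×16.5 rectangle (area 90.75 mm²); the cube at (11, 10.5) is absent (z outside [-0.5, 5.5]); the cylinder at (-4, -2.5): section is a regular 6-gon, circumradius r=11 (area = (6/2)·11.000²·sin(360°/6) = 314.37 mm²); Taking the first minus the rest: starting from the r=8.5 cylinder (187.71 mm²), the 5.5×16.5 cube at (1, 4.5) partially overlaps it — only the 11.66 mm² overlap (of its 90.75 mm²) is removed, clipping the outline; the r=11 cylinder at (-4, -2.5) partially overlaps it — only the 156.99 mm² overlap (of its 314.37 mm²) is removed, clipping the outline — area = 19.06 mm². So its area = 19.06 mm². Layer 11 is larger (176.05 vs 19.06 mm²).

layer 11 (z = 1.65 mm)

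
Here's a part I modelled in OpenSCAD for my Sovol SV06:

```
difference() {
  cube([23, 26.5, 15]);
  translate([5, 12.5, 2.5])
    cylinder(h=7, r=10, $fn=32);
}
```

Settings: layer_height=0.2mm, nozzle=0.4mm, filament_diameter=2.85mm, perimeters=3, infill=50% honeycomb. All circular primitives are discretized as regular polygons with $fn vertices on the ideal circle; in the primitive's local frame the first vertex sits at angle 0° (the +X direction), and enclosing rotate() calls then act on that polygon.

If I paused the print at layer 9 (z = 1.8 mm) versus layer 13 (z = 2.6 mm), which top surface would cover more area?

Layer 9 (z = 1.8): the cube (footprint 23×26.5) is included at this height (area 609.50 mm²); the cylinder at (5, 12.5) does not reach this height (z outside [2.5, 9.5]); Taking the first minus the rest: none of the subtracted shapes is present at this height, so the 23×26.5 cube is unchanged — area = 609.50 mm². So its area = 609.50 mm². Layer 13 (z = 2.6): the cube is present — its section is the full 23×26.5 rectangle (area 609.50 mm²); the cylinder at (5, 12.5): section is a regular 32-gon, circumradius r=10 (area = (32/2)·10.000²·sin(360°/32) = 312.14 mm²); Taking the first minus the rest: starting from the 23×26.5 cube (609.50 mm²), the r=10 cylinder at (5, 12.5) partially overlaps it — only the 251.39 mm² overlap (of its 312.14 mm²) is removed, clipping the outline — area = 358.11 mm². So its area = 358.11 mm². Layer 9 is larger (609.50 vs 358.11 mm²).

layer 9 (z = 1.8 mm)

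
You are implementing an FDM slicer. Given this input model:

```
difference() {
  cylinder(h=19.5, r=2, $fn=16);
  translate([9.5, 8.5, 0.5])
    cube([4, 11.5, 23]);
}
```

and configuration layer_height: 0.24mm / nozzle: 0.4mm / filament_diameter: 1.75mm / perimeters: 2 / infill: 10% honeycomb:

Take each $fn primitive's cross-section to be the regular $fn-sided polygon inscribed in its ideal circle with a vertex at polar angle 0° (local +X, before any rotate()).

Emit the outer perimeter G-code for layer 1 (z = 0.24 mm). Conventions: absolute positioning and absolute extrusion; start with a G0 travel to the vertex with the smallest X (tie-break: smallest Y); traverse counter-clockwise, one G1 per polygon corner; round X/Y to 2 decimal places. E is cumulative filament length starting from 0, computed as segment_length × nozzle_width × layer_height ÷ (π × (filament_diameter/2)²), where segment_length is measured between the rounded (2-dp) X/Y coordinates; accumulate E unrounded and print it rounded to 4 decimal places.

G0 X-2.00 Y0.00 Z0.24
G1 X-1.85 Y-0.77 E0.0313
G1 X-1.41 Y-1.41 E0.0623
G1 X-0.77 Y-1.85 E0.0933
G1 X0.00 Y-2.00 E0.1246
G1 X0.77 Y-1.85 E0.1559
G1 X1.41 Y-1.41 E0.1869
G1 X1.85 Y-0.77 E0.2179
G1 X2.00 Y0.00 E0.2492
G1 X1.85 Y0.77 E0.2805
G1 X1.41 Y1.41 E0.3115
G1 X0.77 Y1.85 E0.3425
G1 X0.00 Y2.00 E0.3738
G1 X-0.77 Y1.85 E0.4052
G1 X-1.41 Y1.41 E0.4362
G1 X-1.85 Y0.77 E0.4672
G1 X-2.00 Y0.00 E0.4985

At z = 0.24 mm: the r=2 cylinder contributes a regular 16-gon of circumradius 2; the cube at (9.5, 8.5) is absent (z outside [0.5, 23.5]); After the difference (first − rest): none of the subtracted shapes is present at this height, so the r=2 cylinder is unchanged — 1 connected region. The outline is a single polygon with 16 vertices. Extrusion per mm of travel: 0.4 × 0.24 / (π × 0.875²) = 0.039912. Accumulating E over each segment gives final E = 0.4985.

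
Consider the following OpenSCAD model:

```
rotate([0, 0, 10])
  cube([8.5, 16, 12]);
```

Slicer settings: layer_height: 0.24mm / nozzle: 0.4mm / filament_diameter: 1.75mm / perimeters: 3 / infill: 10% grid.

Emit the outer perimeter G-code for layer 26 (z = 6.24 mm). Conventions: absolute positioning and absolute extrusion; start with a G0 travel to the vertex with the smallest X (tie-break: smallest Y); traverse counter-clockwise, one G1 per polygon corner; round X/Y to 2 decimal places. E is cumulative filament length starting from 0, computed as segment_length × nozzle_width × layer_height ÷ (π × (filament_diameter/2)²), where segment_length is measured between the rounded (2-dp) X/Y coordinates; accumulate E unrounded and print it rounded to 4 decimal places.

G0 X-2.78 Y15.76 Z6.24
G1 X0.00 Y0.00 E0.6387
G1 X8.37 Y1.48 E0.9780
G1 X5.59 Y17.23 E1.6163
G1 X-2.78 Y15.76 E1.9555

At z = 6.24 mm: the cube (footprint 8.5×16) is included at this height; (whole slice rotated 10° about Z — lengths, areas and connectivity unchanged). The outline is a single polygon with 4 vertices. Extrusion per mm of travel: 0.4 × 0.24 / (π × 0.875²) = 0.039912. Accumulating E over each segment gives final E = 1.9555.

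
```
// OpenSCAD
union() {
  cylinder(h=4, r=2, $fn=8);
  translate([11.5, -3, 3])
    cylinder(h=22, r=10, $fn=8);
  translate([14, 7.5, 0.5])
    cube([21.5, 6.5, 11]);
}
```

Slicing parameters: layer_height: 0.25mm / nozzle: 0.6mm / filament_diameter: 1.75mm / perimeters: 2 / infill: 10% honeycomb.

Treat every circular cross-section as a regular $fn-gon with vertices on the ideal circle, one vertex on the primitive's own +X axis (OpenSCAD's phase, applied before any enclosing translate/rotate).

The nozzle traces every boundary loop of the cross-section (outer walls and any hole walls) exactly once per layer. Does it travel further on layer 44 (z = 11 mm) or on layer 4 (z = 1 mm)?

layer 44 (z = 11 mm)

Layer 44 (z = 11): the cylinder is absent (z outside [0, 4]); the cylinder at (11.5, -3): section is a regular 8-gon, circumradius r=10 (perimeter = 2·8·10.000·sin(180°/8) = 61.23 mm); the cube at (14, 7.5) is present — its section is the full 21.5×6.5 rectangle (perimeter 56.00 mm); Merging all regions: the 2 present regions are separate (no shared area or edge), so areas and boundary lengths simply add and each stays a separate island — boundary = 117.23 mm. So its perimeter = 117.23 mm. Layer 4 (z = 1): the r=2 cylinder contributes a regular 8-gon of circumradius 2 (perimeter = 2·8·2.000·sin(180°/8) = 12.25 mm); the cylinder at (11.5, -3) does not reach this height (z outside [3, 25]); the cube at (14, 7.5) (footprint 21.5×6.5) is included at this height (perimeter 56.00 mm); Merging all regions: the 2 present regions are separate (no shared area or edge), so areas and boundary lengths simply add and each stays a separate island — boundary = 68.25 mm. So its perimeter = 68.25 mm. Layer 44 is larger (117.23 vs 68.25 mm).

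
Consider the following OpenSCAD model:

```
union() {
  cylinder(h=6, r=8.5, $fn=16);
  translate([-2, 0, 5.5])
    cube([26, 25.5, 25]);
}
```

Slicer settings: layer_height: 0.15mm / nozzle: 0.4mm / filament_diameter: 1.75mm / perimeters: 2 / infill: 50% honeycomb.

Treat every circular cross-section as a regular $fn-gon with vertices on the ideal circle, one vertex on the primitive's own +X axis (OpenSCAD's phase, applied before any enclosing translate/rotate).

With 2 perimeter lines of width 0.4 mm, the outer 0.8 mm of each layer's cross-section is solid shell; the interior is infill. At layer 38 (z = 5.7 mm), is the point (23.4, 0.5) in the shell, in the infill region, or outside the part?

At z = 5.7 mm: the r=8.5 cylinder gives a regular 16-gon of circumradius 8.5 (constant along its height); the cube at (-2, 0) is present — its section is the full 26×25.5 rectangle; Combining (union): the regions partially overlap (shared area 71.90 mm²), so overlapping operands fuse into one piece — 1 connected region. Overall, the cross-section is a single solid region. The nearest boundary edge runs (24.00, 0.00)→(8.50, 0.00); distance from the point to it = 0.50 mm. The point is inside the cross-section, 0.50 mm from the nearest boundary — within the 0.8 mm shell band (2 × 0.4).

shell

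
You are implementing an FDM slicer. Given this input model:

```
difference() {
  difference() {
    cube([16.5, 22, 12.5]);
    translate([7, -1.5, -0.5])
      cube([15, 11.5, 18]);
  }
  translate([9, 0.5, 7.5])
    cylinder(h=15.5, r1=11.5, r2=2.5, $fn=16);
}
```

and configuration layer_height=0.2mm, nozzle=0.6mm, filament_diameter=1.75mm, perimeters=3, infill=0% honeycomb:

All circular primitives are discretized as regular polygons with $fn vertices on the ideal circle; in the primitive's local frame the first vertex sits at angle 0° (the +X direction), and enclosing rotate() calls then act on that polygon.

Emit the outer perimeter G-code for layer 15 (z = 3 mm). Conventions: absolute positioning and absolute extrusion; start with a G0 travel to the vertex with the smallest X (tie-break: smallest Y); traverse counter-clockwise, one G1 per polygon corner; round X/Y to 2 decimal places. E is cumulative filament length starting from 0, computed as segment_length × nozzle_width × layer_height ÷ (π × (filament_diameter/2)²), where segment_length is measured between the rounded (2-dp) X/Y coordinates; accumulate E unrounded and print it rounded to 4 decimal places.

At z = 3 mm: the cube is present — its section is the full 16.5×22 rectangle; the 15×11.5 cube at (7, -1.5) contributes its full rectangle; Taking the first minus the rest: starting from the 16.5×22 cube, the 15×11.5 cube at (7, -1.5) partially overlaps it — only the 95.00 mm² overlap (of its 172.50 mm²) is removed, clipping the outline — 1 connected region; the cone at (9, 0.5) does not reach this height (z outside [7.5, 23]); Taking the first minus the rest: none of the subtracted shapes is present at this height, so the result so far is unchanged — 1 connected region. The outline is a single polygon with 6 vertices. Extrusion per mm of travel: 0.6 × 0.2 / (π × 0.875²) = 0.049890. Accumulating E over each segment gives final E = 3.8415.

G0 X0.00 Y0.00 Z3.00
G1 X7.00 Y0.00 E0.3492
G1 X7.00 Y10.00 E0.8481
G1 X16.50 Y10.00 E1.3221
G1 X16.50 Y22.00 E1.9208
G1 X0.00 Y22.00 E2.7440
G1 X0.00 Y0.00 E3.8415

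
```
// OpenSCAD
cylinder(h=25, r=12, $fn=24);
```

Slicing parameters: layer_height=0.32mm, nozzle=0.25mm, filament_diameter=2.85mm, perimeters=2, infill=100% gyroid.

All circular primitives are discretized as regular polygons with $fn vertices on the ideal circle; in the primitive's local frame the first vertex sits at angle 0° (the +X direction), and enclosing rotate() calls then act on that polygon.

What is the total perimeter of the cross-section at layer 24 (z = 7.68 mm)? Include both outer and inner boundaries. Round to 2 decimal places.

At z = 7.68 mm: the r=12 cylinder contributes a regular 24-gon of circumradius 12 (perimeter = 2·24·12.000·sin(180°/24) = 75.18 mm). Overall, the cross-section is a single solid region. Total boundary length (outer) = 75.18 mm.

75.18 mm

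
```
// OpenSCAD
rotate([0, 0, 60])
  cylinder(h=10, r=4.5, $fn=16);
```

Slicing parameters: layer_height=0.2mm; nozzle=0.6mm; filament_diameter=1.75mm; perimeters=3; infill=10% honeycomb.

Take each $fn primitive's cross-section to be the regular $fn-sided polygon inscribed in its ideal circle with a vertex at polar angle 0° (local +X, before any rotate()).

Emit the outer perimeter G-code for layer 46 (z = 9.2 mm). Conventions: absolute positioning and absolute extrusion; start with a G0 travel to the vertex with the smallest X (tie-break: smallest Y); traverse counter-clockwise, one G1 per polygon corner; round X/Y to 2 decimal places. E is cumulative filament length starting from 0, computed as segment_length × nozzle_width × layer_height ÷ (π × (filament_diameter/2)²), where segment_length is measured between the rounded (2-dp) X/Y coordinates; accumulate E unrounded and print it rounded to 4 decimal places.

G0 X-4.46 Y0.59 Z9.20
G1 X-4.35 Y-1.16 E0.0875
G1 X-3.57 Y-2.74 E0.1754
G1 X-2.25 Y-3.90 E0.2631
G1 X-0.59 Y-4.46 E0.3505
G1 X1.16 Y-4.35 E0.4379
G1 X2.74 Y-3.57 E0.5259
G1 X3.90 Y-2.25 E0.6135
G1 X4.46 Y-0.59 E0.7009
G1 X4.35 Y1.16 E0.7884
G1 X3.57 Y2.74 E0.8763
G1 X2.25 Y3.90 E0.9640
G1 X0.59 Y4.46 E1.0514
G1 X-1.16 Y4.35 E1.1389
G1 X-2.74 Y3.57 E1.2268
G1 X-3.90 Y2.25 E1.3144
G1 X-4.46 Y0.59 E1.4019

At z = 9.2 mm: the r=4.5 cylinder gives a regular 16-gon of circumradius 4.5 (constant along its height); (whole slice rotated 60° about Z — lengths, areas and connectivity unchanged). The outline is a single polygon with 16 vertices. Extrusion per mm of travel: 0.6 × 0.2 / (π × 0.875²) = 0.049890. Accumulating E over each segment gives final E = 1.4019.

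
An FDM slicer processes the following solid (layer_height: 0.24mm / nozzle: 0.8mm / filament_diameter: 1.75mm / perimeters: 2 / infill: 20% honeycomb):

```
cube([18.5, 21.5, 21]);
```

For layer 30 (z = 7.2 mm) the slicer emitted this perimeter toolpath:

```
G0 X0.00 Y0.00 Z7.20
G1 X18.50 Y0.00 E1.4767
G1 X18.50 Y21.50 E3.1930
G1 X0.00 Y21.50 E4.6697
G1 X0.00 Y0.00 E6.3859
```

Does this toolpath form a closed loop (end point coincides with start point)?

Start point (G0): (0.00, 0.00). End point (last G1): the path returns to the start — closed.

yes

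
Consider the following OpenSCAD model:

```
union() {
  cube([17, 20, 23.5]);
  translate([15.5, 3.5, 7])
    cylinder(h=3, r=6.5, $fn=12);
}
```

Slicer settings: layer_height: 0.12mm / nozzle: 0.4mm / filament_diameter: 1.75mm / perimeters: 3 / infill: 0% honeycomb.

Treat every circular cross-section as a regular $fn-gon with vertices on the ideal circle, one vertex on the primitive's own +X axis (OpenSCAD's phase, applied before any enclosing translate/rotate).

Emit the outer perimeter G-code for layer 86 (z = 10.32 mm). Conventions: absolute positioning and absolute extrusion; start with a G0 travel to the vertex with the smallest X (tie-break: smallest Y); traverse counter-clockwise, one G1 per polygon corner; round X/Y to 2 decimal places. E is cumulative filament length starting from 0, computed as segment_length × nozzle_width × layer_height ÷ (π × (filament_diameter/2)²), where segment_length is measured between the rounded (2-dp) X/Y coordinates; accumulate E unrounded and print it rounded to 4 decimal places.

At z = 10.32 mm: the 17×20 cube contributes its full rectangle; the cylinder at (15.5, 3.5) is absent (z outside [7, 10]); Combining (union): only the 17×20 cube is present, so the union is just that shape — 1 connected region. The outline is a single polygon with 4 vertices. Extrusion per mm of travel: 0.4 × 0.12 / (π × 0.875²) = 0.019956. Accumulating E over each segment gives final E = 1.4767.

G0 X0.00 Y0.00 Z10.32
G1 X17.00 Y0.00 E0.3393
G1 X17.00 Y20.00 E0.7384
G1 X0.00 Y20.00 E1.0776
G1 X0.00 Y0.00 E1.4767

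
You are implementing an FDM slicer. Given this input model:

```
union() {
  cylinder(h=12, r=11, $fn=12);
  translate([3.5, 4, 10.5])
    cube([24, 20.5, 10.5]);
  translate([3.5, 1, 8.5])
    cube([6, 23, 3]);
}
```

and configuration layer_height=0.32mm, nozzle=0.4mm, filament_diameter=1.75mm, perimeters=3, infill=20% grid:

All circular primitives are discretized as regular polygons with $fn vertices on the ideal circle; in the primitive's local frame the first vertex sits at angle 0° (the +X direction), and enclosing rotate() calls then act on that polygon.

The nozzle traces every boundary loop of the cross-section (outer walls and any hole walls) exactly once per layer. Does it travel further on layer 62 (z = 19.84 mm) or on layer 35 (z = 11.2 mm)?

layer 35 (z = 11.2 mm)

Layer 62 (z = 19.84): the cylinder does not reach this height (z outside [0, 12]); the cube at (3.5, 4) (footprint 24×20.5) is included at this height (perimeter 89.00 mm); the cube at (3.5, 1) is absent (z outside [8.5, 11.5]); Taking the union: only the 24×20.5 cube at (3.5, 4) is present, so the union is just that shape — boundary = 89.00 mm. So its perimeter = 89.00 mm. Layer 35 (z = 11.2): the r=11 cylinder gives a regular 12-gon of circumradius 11 (constant along its height) (perimeter = 2·12·11.000·sin(180°/12) = 68.33 mm); the cube at (3.5, 4) (footprint 24×20.5) is included at this height (perimeter 89.00 mm); the cube at (3.5, 1) is present — its section is the full 6×23 rectangle (perimeter 58.00 mm); Taking the union: the regions partially overlap (shared area 164.03 mm²), so the edge portions inside another operand are dropped and the merged outline is re-measured after clipping — boundary = 135.52 mm. So its perimeter = 135.52 mm. Layer 35 is larger (135.52 vs 89.00 mm).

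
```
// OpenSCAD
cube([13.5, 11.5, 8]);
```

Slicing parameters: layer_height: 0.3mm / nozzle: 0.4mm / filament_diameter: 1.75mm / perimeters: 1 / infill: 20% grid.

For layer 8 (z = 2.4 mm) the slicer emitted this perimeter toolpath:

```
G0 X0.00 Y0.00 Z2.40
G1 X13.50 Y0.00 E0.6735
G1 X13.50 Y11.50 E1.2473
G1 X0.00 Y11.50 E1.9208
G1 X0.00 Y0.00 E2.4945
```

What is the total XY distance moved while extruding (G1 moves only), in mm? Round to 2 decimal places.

Sum the Euclidean lengths of each G1 segment: total = 50.00 mm.

50.00 mm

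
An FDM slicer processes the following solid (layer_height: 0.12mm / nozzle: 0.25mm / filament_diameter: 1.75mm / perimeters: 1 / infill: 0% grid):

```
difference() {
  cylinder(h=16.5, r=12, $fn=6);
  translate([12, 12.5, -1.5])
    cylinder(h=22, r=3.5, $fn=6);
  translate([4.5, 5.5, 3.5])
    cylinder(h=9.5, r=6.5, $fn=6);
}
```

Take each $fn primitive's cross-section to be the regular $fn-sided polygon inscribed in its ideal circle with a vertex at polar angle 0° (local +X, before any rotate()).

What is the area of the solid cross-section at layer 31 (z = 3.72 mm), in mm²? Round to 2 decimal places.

At z = 3.72 mm: the cylinder: section is a regular 6-gon, circumradius r=12 (area = (6/2)·12.000²·sin(360°/6) = 374.12 mm²); the r=3.5 cylinder at (12, 12.5) contributes a regular 6-gon of circumradius 3.5 (area = (6/2)·3.500²·sin(360°/6) = 31.83 mm²); the cylinder at (4.5, 5.5): section is a regular 6-gon, circumradius r=6.5 (area = (6/2)·6.500²·sin(360°/6) = 109.77 mm²); Subtracting the remaining from the first: starting from the r=12 cylinder (374.12 mm²), the r=3.5 cylinder at (12, 12.5) misses the remaining region (no effect); the r=6.5 cylinder at (4.5, 5.5) partially overlaps it — only the 91.97 mm² overlap (of its 109.77 mm²) is removed, clipping the outline — area = 282.15 mm². Overall, the cross-section is a single solid region. Net area = 282.15 mm².

282.15 mm²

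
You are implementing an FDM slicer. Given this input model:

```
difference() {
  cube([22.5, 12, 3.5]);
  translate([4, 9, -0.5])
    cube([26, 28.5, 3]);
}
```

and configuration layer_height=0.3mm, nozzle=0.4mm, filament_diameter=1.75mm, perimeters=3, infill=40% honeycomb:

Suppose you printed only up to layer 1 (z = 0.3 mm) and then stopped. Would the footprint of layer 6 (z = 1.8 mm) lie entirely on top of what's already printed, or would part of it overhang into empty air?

entirely on top

Compare the two slices. At z = 0.3: the cube is present — its section is the full 22.5×12 rectangle (area 270.00 mm²); the cube at (4, 9) is present — its section is the full 26×28.5 rectangle (area 741.00 mm²); Subtracting the remaining from the first: starting from the 22.5×12 cube (270.00 mm²), the 26×28.5 cube at (4, 9) partially overlaps it — only the 55.50 mm² overlap (of its 741.00 mm²) is removed, clipping the outline — area = 214.50 mm². At z = 1.8: the cube (footprint 22.5×12) is included at this height (area 270.00 mm²); the 26×28.5 cube at (4, 9) contributes its full rectangle (area 741.00 mm²); Subtracting the remaining from the first: starting from the 22.5×12 cube (270.00 mm²), the 26×28.5 cube at (4, 9) partially overlaps it — only the 55.50 mm² overlap (of its 741.00 mm²) is removed, clipping the outline — area = 214.50 mm². Checking containment: the cross-section at z = 1.8 is a subset of the cross-section at z = 0.3.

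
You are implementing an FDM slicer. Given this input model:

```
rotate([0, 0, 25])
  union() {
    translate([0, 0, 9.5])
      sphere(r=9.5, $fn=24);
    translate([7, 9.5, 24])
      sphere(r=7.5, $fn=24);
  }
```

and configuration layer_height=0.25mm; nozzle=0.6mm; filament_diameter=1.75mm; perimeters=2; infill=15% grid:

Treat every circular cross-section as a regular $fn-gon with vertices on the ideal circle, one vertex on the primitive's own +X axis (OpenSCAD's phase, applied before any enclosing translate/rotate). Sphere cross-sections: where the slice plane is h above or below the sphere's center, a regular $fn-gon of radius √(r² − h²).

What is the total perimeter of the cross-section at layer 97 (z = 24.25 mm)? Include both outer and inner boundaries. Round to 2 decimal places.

46.96 mm

At z = 24.25 mm: the sphere does not reach this height (|z−center|=14.750 > r=9.5); the r=7.5 sphere at (7, 9.5) slices to a regular 24-gon of circumradius 7.496 (√(r²−h²) with h=0.25 from center) (perimeter = 2·24·7.496·sin(180°/24) = 46.96 mm); Combining (union): only the r=7.5 sphere at (7, 9.5) is present, so the union is just that shape — boundary = 46.96 mm; (rotated 25° about Z; rotation is an isometry so areas/perimeters/island counts are preserved). Overall, the cross-section is a single solid region. Total boundary length (outer) = 46.96 mm.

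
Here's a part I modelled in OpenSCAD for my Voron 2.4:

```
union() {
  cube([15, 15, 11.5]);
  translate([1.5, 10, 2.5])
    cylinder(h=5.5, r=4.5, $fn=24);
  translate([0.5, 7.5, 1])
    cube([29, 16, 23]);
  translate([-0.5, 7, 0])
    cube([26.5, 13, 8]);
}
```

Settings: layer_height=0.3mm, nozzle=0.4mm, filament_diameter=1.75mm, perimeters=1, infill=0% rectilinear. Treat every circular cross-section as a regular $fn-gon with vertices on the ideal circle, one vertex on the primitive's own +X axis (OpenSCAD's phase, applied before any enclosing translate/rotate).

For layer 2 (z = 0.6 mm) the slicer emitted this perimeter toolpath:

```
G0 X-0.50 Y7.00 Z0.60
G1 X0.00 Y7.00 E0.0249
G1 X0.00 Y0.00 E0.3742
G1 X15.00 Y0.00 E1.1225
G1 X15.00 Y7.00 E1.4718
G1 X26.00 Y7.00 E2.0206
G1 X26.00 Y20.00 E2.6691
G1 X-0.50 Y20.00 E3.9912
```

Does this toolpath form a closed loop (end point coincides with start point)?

no

Start point (G0): (-0.50, 7.00). End point (last G1): the path does not return to the start — open.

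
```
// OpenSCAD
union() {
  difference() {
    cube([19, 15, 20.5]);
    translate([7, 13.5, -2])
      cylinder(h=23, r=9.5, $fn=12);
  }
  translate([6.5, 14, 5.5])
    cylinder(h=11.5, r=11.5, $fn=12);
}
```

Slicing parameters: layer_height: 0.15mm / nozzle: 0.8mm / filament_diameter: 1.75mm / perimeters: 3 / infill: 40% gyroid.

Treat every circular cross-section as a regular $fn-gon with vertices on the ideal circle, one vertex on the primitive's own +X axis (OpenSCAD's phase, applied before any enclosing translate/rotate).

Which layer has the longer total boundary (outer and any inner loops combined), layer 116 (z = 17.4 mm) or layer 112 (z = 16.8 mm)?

layer 112 (z = 16.8 mm)

Layer 116 (z = 17.4): the cube (footprint 19×15) is included at this height (perimeter 68.00 mm); the cylinder at (7, 13.5): section is a regular 12-gon, circumradius r=9.5 (perimeter = 2·12·9.500·sin(180°/12) = 59.01 mm); After the difference (first − rest): starting from the 19×15 cube, the r=9.5 cylinder at (7, 13.5) partially overlaps it — only the 150.22 mm² overlap (of its 270.75 mm²) is removed, clipping the outline — boundary = 68.83 mm; the cylinder at (6.5, 14) does not reach this height (z outside [5.5, 17]); Merging all regions: only the result so far is present, so the union is just that shape — boundary = 68.83 mm. So its perimeter = 68.83 mm. Layer 112 (z = 16.8): the 19×15 cube contributes its full rectangle (perimeter 68.00 mm); the cylinder at (7, 13.5): section is a regular 12-gon, circumradius r=9.5 (perimeter = 2·12·9.500·sin(180°/12) = 59.01 mm); After the difference (first − rest): starting from the 19×15 cube, the r=9.5 cylinder at (7, 13.5) partially overlaps it — only the 150.22 mm² overlap (of its 270.75 mm²) is removed, clipping the outline — boundary = 68.83 mm; the cylinder at (6.5, 14): section is a regular 12-gon, circumradius r=11.5 (perimeter = 2·12·11.500·sin(180°/12) = 71.43 mm); Combining (union): the regions partially overlap (shared area 35.72 mm²), so the edge portions inside another operand are dropped and the merged outline is re-measured after clipping — boundary = 85.59 mm. So its perimeter = 85.59 mm. Layer 112 is larger (85.59 vs 68.83 mm).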